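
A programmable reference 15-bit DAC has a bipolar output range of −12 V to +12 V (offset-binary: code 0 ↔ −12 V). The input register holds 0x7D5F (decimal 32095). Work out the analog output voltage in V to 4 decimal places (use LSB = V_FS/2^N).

LSB = 24 V / 2^15 = 0.732 mV.
Code 0x7D5F = 32095 decimal.
V_out = (−12) + 32095 × 0.000732422 V = 11.5071 V.

11.5071 V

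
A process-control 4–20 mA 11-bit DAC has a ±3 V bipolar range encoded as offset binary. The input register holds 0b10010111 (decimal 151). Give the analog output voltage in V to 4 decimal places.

-2.5576 V

LSB = 6 V / 2^11 = 2.930 mV.
Code 0b10010111 = 151 decimal.
V_out = (−3) + 151 × 0.00292969 V = -2.55762 V.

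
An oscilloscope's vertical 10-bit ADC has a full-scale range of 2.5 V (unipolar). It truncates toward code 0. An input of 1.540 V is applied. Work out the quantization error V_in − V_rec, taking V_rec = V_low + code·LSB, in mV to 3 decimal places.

1.914 mV

One LSB is 2.5 V / 1024 = 2.441 mV.
(1.540 − 0)/0.00244141 = 630.7840; ⌊·⌋ gives code 630.
Code 630 maps back to 0 + 630×0.00244141 V = 1.5380859 V.
Difference: 0.00191406 V → 1.914 mV.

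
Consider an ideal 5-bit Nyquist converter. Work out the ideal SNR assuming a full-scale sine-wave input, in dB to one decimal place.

SNR ≈ 6.02·N + 1.76 dB = 6.02·5 + 1.76 = 31.86 dB.

31.9 dB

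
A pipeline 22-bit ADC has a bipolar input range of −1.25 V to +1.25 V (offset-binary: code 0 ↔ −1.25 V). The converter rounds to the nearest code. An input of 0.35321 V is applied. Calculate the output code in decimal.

LSB = 2.5 V / 4194304 = 0.60 µV.
(V_in − V_low)/LSB = (0.35321 − (−1.25)) / 5.96046e-07 = 2689740.046.
So the output code is 2689740.

code 2689740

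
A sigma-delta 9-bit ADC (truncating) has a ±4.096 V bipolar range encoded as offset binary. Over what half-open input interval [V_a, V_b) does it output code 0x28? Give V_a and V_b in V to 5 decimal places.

[-3.45600 V, -3.44000 V)

LSB = 8.192/2^9 = 16.000 mV.
Code 0x28 = 40 decimal.
V_a = V_low + 40·LSB = -3.456 V; V_b = V_low + 41·LSB = -3.44 V.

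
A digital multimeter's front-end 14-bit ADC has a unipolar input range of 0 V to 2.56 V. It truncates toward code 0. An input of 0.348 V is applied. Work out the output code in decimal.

code 2227

Full-scale span = 2.56 V; LSB = 2.56/2^14 = 156.25 µV.
(V_in − V_low)/LSB = (0.348 − 0) / 0.00015625 = 2227.200.
Floor → code 2227.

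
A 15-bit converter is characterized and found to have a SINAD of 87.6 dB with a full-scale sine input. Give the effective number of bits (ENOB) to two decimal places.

14.26 bits

ENOB = (SINAD − 1.76) / 6.02 = (87.6 − 1.76)/6.02 = 14.259.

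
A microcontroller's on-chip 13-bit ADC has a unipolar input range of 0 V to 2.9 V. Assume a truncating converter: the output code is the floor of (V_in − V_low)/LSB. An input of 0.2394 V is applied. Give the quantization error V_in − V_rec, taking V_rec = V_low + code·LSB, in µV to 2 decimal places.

93.36 µV

One LSB is 2.9 V / 8192 = 354.00 µV.
(V_in − V_low)/LSB = (0.2394 − 0)/0.000354004 = 676.2637 → code 676 (floor).
Code 676 maps back to 0 + 676×0.000354004 V = 0.23930664 V.
Difference: 9.33594e-05 V → 93.36 µV.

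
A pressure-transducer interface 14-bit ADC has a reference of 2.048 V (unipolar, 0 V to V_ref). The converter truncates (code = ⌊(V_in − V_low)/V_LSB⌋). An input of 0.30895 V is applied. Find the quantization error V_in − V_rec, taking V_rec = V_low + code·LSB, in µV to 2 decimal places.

75.00 µV

One LSB is 2.048 V / 16384 = 125.00 µV.
Scaled input = 2471.6000 LSBs, so code = 2471.
Reconstructed: 0.308875 V.
V_in − V_rec = 7.5e-05 V = 75.00 µV.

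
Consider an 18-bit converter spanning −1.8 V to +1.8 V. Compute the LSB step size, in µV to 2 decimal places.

13.73 µV

Full-scale span = 3.6 V.
LSB = 3.6 / 2^18 = 3.6 / 262144 = 1.37329e-05 V = 13.73 µV.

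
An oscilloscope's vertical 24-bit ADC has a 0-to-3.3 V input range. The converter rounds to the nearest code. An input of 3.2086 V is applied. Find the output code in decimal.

Full-scale span = 3.3 V; LSB = 3.3/2^24 = 0.20 µV.
Input sits at 16312537.957 steps above V_low.
Round → code 16312538.

code 16312538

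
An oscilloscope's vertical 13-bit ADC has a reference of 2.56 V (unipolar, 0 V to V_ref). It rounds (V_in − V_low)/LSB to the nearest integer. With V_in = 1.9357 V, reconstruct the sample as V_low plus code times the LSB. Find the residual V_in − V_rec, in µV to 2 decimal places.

One LSB is 2.56 V / 8192 = 312.50 µV.
(V_in − V_low)/LSB = (1.9357 − 0)/0.0003125 = 6194.2400 → code 6194 (round).
V_rec = 0 + 6194·0.0003125 = 1.935625 V.
Difference: 7.5e-05 V → 75.00 µV.

75.00 µV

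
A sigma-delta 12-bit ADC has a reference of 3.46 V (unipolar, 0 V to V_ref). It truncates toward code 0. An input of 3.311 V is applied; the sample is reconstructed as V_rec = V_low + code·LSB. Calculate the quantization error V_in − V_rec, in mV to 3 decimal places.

LSB = 3.46/2^12 = 0.845 mV.
Scaled input = 3919.6116 LSBs, so code = 3919.
Code 3919 maps back to 0 + 3919×0.000844727 V = 3.3104834 V.
Difference: 0.000516602 V → 0.517 mV.

0.517 mV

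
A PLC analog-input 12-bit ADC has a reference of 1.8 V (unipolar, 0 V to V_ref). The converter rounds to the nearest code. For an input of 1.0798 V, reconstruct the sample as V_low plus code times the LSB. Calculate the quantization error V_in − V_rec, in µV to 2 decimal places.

One LSB is 1.8 V / 4096 = 439.45 µV.
(1.0798 − 0)/0.000439453 = 2457.1449; round gives code 2457.
V_rec = 0 + 2457·0.000439453 = 1.0797363 V.
Difference: 6.36719e-05 V → 63.67 µV.

63.67 µV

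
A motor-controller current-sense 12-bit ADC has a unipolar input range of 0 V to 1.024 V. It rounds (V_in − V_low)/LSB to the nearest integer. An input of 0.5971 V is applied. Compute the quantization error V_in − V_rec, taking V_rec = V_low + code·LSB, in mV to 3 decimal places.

One LSB is 1.024 V / 4096 = 250.00 µV.
(V_in − V_low)/LSB = (0.5971 − 0)/0.00025 = 2388.4000 → code 2388 (round).
Reconstructed: 0.597 V.
Error = 0.5971 − 0.597 = 0.0001 V = 0.100 mV.

0.100 mV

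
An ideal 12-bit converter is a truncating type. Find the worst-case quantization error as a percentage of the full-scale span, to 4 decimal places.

0.0244 %

Truncating → worst-case error = 1 LSB = V_FS/2^12, so 100/4096 = 0.0244141 % of full scale.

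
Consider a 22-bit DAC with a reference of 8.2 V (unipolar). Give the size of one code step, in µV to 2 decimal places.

1.96 µV

Full-scale span = 8.2 V.
LSB = 8.2 / 2^22 = 8.2 / 4194304 = 1.95503e-06 V = 1.96 µV.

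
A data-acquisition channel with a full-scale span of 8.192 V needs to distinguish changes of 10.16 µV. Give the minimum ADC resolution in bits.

Number of steps required ≥ 8.192 V / 10.16 µV = 806299.21.
Need 2^N ≥ 806299.21; 2^19 = 524288, 2^20 = 1048576.
Minimum N = 20.

20 bits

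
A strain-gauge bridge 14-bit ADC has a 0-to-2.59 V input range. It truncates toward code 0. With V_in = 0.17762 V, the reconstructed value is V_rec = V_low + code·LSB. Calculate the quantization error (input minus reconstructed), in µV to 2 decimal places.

94.98 µV

LSB = 2.59/2^14 = 158.08 µV.
(0.17762 − 0)/0.000158081 = 1123.6008; ⌊·⌋ gives code 1123.
Reconstructed: 0.17752502 V.
V_in − V_rec = 9.49756e-05 V = 94.98 µV.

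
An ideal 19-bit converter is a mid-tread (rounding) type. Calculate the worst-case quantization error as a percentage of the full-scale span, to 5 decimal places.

0.00010 %

Rounding → worst-case error = ½ LSB = V_FS/2^20, so 100/1048576 = 9.53674e-05 % of full scale.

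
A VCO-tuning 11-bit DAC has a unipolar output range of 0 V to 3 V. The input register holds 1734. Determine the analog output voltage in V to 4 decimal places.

LSB = 3 V / 2^11 = 1.465 mV.
V_out = 0 + 1734 × 0.00146484 V = 2.54004 V.

2.5400 V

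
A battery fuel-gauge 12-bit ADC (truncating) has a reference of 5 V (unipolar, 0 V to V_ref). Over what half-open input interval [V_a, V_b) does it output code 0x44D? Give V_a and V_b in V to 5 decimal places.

[1.34399 V, 1.34521 V)

LSB = 5/2^12 = 1.221 mV.
Code 0x44D = 1101 decimal.
V_a = V_low + 1101·LSB = 1.34399 V; V_b = V_low + 1102·LSB = 1.34521 V.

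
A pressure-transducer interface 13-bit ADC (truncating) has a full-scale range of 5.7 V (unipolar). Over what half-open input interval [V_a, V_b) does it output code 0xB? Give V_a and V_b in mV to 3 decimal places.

LSB = 5.7/2^13 = 0.696 mV.
Code 0xB = 11 decimal.
V_a = V_low + 11·LSB = 0.00765381 V; V_b = V_low + 12·LSB = 0.00834961 V.

[7.654 mV, 8.350 mV)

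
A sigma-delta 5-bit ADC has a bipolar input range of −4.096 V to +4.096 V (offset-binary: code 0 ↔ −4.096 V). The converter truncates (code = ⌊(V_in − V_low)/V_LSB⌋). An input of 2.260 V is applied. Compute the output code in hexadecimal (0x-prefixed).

LSB = 8.192 V / 32 = 256.000 mV.
(2.260 − (−4.096)) / 0.256 = 24.828 LSBs.
⌊·⌋(24.828) = 24.
In hexadecimal (0x-prefixed): 0x18.

code 0x18 (decimal 24)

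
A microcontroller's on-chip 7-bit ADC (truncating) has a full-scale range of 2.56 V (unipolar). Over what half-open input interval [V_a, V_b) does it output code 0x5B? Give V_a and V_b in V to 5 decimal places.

[1.82000 V, 1.84000 V)

LSB = 2.56/2^7 = 20.000 mV.
Code 0x5B = 91 decimal.
V_a = V_low + 91·LSB = 1.82 V; V_b = V_low + 92·LSB = 1.84 V.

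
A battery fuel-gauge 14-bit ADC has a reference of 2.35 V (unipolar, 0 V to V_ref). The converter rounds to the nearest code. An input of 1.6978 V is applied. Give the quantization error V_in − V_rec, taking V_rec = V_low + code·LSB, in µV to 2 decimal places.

-11.89 µV

LSB = 2.35/2^14 = 143.43 µV.
(1.6978 − 0)/0.000143433 = 11836.9171; round gives code 11837.
Code 11837 maps back to 0 + 11837×0.000143433 V = 1.6978119 V.
Error = 1.6978 − 1.6978119 = -1.18896e-05 V = -11.89 µV.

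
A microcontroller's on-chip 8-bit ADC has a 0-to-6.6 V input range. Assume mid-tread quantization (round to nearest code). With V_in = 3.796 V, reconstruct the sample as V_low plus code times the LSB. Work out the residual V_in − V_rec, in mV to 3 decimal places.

6.156 mV

One LSB is 6.6 V / 256 = 25.781 mV.
(3.796 − 0)/0.0257812 = 147.2388; round gives code 147.
Reconstructed: 3.7898438 V.
Difference: 0.00615625 V → 6.156 mV.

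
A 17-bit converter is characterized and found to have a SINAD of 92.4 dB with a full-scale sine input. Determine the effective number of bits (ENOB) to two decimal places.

ENOB = (SINAD − 1.76) / 6.02 = (92.4 − 1.76)/6.02 = 15.056.

15.06 bits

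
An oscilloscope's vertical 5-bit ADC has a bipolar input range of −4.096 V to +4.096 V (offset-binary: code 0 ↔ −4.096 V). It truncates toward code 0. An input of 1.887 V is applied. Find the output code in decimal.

LSB = 8.192 V / 32 = 256.000 mV.
Input sits at 23.371 steps above V_low.
So the output code is 23.

code 23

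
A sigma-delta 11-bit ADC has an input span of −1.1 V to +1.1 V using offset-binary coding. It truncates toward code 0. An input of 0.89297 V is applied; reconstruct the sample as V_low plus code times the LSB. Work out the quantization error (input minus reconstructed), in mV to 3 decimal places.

0.294 mV

One LSB is 2.2 V / 2048 = 1.074 mV.
(V_in − V_low)/LSB = (0.89297 − (−1.1))/0.00107422 = 1855.2739 → code 1855 (floor).
V_rec = (−1.1) + 1855·0.00107422 = 0.89267578 V.
Error = 0.89297 − 0.89267578 = 0.000294219 V = 0.294 mV.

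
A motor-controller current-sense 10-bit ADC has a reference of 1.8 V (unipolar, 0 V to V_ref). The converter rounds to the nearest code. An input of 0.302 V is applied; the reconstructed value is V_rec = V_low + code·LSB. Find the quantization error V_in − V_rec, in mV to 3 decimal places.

-0.344 mV

Step size: 1.8 V ÷ 2^10 = 1.758 mV.
Scaled input = 171.8044 LSBs, so code = 172.
V_rec = 0 + 172·0.00175781 = 0.30234375 V.
Error = 0.302 − 0.30234375 = -0.00034375 V = -0.344 mV.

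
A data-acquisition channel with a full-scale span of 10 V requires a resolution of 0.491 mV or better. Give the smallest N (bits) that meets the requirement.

15 bits

Number of steps required ≥ 10 V / 0.491 mV = 20366.60.
Need 2^N ≥ 20366.60; 2^14 = 16384, 2^15 = 32768.
Minimum N = 15.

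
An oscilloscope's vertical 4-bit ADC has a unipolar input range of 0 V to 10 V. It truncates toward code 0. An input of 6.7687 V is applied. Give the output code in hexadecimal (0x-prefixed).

LSB = 10 V / 16 = 0.6250 V.
(6.7687 − 0) / 0.625 = 10.830 LSBs.
⌊·⌋(10.830) = 10.
In hexadecimal (0x-prefixed): 0xA.

code 0xA (decimal 10)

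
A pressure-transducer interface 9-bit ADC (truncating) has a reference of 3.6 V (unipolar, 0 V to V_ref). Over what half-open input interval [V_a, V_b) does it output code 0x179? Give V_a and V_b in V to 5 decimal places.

[2.65078 V, 2.65781 V)

LSB = 3.6/2^9 = 7.031 mV.
Code 0x179 = 377 decimal.
V_a = V_low + 377·LSB = 2.65078 V; V_b = V_low + 378·LSB = 2.65781 V.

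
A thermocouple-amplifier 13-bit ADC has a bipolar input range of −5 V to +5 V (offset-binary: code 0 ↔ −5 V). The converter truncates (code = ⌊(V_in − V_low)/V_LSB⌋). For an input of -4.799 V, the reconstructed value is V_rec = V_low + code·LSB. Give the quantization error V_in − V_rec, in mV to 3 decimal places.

LSB = 10/2^13 = 1.221 mV.
(-4.799 − (−5))/0.0012207 = 164.6592; ⌊·⌋ gives code 164.
Code 164 maps back to (−5) + 164×0.0012207 V = -4.7998047 V.
V_in − V_rec = 0.000804687 V = 0.805 mV.

0.805 mV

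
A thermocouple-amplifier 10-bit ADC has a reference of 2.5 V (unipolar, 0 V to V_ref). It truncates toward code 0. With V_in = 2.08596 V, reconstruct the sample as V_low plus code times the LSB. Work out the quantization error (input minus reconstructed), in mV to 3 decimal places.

LSB = 2.5/2^10 = 2.441 mV.
(2.08596 − 0)/0.00244141 = 854.4092; ⌊·⌋ gives code 854.
V_rec = 0 + 854·0.00244141 = 2.0849609 V.
V_in − V_rec = 0.000999062 V = 0.999 mV.

0.999 mV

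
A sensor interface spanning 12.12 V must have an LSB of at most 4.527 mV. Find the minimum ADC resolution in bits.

12 bits

Number of steps required ≥ 12.12 V / 4.527 mV = 2677.27.
Need 2^N ≥ 2677.27; 2^11 = 2048, 2^12 = 4096.
Minimum N = 12.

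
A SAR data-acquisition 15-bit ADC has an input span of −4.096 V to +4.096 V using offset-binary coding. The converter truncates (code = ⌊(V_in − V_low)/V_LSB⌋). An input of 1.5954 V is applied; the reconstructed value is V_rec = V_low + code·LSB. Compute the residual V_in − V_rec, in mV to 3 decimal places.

0.150 mV

Step size: 8.192 V ÷ 2^15 = 250.00 µV.
(1.5954 − (−4.096))/0.00025 = 22765.6000; ⌊·⌋ gives code 22765.
V_rec = (−4.096) + 22765·0.00025 = 1.59525 V.
Difference: 0.00015 V → 0.150 mV.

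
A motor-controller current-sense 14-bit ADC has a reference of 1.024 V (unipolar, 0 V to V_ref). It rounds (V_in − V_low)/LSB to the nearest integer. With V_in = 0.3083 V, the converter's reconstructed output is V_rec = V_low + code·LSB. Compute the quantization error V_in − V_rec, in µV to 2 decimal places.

-12.50 µV

One LSB is 1.024 V / 16384 = 62.50 µV.
Scaled input = 4932.8000 LSBs, so code = 4933.
V_rec = 0 + 4933·6.25e-05 = 0.3083125 V.
Difference: -1.25e-05 V → -12.50 µV.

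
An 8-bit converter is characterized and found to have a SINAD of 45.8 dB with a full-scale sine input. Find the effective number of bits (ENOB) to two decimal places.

7.32 bits

ENOB = (SINAD − 1.76) / 6.02 = (45.8 − 1.76)/6.02 = 7.316.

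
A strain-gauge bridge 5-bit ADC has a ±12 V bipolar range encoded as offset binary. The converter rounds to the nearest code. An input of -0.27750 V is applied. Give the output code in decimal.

LSB = 24 V / 32 = 0.7500 V.
(V_in − V_low)/LSB = (-0.27750 − (−12)) / 0.75 = 15.630.
Round → code 16.

code 16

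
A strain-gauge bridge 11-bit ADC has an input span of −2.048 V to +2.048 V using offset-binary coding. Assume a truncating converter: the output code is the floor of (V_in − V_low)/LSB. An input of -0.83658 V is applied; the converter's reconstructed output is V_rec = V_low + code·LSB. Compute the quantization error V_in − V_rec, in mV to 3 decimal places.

One LSB is 4.096 V / 2048 = 2.000 mV.
Scaled input = 605.7100 LSBs, so code = 605.
Code 605 maps back to (−2.048) + 605×0.002 V = -0.838 V.
Error = -0.83658 − (−0.838) = 0.00142 V = 1.420 mV.

1.420 mV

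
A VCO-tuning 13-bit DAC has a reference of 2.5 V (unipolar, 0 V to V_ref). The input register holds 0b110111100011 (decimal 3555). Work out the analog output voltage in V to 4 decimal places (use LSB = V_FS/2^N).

LSB = 2.5 V / 2^13 = 305.18 µV.
Code 0b110111100011 = 3555 decimal.
V_out = 0 + 3555 × 0.000305176 V = 1.0849 V.

1.0849 V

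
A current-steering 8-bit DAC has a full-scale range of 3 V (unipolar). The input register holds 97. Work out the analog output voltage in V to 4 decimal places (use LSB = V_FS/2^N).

LSB = 3 V / 2^8 = 11.719 mV.
V_out = 0 + 97 × 0.0117188 V = 1.13672 V.

1.1367 V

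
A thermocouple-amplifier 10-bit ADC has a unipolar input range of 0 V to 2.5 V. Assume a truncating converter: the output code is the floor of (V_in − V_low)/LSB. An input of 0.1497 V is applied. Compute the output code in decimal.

code 61

Full-scale span = 2.5 V; LSB = 2.5/2^10 = 2.441 mV.
Input sits at 61.317 steps above V_low.
So the output code is 61.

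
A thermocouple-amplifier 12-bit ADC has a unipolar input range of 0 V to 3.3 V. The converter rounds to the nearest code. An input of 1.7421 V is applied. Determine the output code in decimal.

Full-scale span = 3.3 V; LSB = 3.3/2^12 = 0.806 mV.
Input sits at 2162.316 steps above V_low.
So the output code is 2162.

code 2162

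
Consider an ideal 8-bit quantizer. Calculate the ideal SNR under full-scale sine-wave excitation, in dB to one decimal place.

49.9 dB

SNR ≈ 6.02·N + 1.76 dB = 6.02·8 + 1.76 = 49.92 dB.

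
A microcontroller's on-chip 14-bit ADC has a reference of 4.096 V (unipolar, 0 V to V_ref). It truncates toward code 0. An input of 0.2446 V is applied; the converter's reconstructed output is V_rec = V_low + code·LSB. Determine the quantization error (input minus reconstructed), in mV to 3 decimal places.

Step size: 4.096 V ÷ 2^14 = 250.00 µV.
Scaled input = 978.4000 LSBs, so code = 978.
Code 978 maps back to 0 + 978×0.00025 V = 0.2445 V.
Difference: 0.0001 V → 0.100 mV.

0.100 mV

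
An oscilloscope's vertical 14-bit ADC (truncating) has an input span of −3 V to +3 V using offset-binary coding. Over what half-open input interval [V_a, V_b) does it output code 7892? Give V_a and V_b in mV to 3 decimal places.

[-109.863 mV, -109.497 mV)

LSB = 6/2^14 = 366.21 µV.
V_a = V_low + 7892·LSB = -0.109863 V; V_b = V_low + 7893·LSB = -0.109497 V.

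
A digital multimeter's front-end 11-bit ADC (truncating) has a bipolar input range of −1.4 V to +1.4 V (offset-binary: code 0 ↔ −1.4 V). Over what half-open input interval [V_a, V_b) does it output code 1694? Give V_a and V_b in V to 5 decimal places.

LSB = 2.8/2^11 = 1.367 mV.
V_a = V_low + 1694·LSB = 0.916016 V; V_b = V_low + 1695·LSB = 0.917383 V.

[0.91602 V, 0.91738 V)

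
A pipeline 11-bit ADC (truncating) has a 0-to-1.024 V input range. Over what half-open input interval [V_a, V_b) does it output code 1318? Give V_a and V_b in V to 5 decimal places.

[0.65900 V, 0.65950 V)

LSB = 1.024/2^11 = 0.500 mV.
V_a = V_low + 1318·LSB = 0.659 V; V_b = V_low + 1319·LSB = 0.6595 V.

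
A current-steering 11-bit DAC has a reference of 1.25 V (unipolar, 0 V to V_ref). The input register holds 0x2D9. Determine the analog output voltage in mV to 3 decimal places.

LSB = 1.25 V / 2^11 = 0.610 mV.
Code 0x2D9 = 729 decimal.
V_out = 0 + 729 × 0.000610352 V = 0.444946 V.
= 444.946 mV.

444.946 mV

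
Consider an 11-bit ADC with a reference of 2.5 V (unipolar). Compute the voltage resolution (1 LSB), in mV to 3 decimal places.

1.221 mV

Full-scale span = 2.5 V.
LSB = 2.5 / 2^11 = 2.5 / 2048 = 0.0012207 V = 1.221 mV.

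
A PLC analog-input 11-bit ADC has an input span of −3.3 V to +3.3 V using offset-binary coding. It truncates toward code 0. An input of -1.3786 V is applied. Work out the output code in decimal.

LSB = 6.6 V / 2048 = 3.223 mV.
(-1.3786 − (−3.3)) / 0.00322266 = 596.216 LSBs.
Floor → code 596.

code 596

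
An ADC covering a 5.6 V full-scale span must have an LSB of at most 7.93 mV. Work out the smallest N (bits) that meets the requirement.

10 bits

Number of steps required ≥ 5.6 V / 7.93 mV = 706.18.
Need 2^N ≥ 706.18; 2^9 = 512, 2^10 = 1024.
Minimum N = 10.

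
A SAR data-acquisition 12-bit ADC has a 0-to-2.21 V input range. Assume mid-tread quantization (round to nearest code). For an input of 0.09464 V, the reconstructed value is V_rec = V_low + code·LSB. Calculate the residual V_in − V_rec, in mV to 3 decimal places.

Step size: 2.21 V ÷ 2^12 = 0.540 mV.
(V_in − V_low)/LSB = (0.09464 − 0)/0.000539551 = 175.4052 → code 175 (round).
V_rec = 0 + 175·0.000539551 = 0.094421387 V.
V_in − V_rec = 0.000218613 V = 0.219 mV.

0.219 mV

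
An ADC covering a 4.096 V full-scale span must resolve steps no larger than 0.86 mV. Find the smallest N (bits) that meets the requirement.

Number of steps required ≥ 4.096 V / 0.86 mV = 4762.79.
Need 2^N ≥ 4762.79; 2^12 = 4096, 2^13 = 8192.
Minimum N = 13.

13 bits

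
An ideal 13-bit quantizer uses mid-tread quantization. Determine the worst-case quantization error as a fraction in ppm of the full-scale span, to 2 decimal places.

61.04 ppm

Rounding → worst-case error = ½ LSB = V_FS/2^14, so 1e+06/16384 = 61.0352 ppm of full scale.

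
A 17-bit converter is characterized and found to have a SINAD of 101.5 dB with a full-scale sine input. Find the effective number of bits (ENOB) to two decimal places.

16.57 bits

ENOB = (SINAD − 1.76) / 6.02 = (101.5 − 1.76)/6.02 = 16.568.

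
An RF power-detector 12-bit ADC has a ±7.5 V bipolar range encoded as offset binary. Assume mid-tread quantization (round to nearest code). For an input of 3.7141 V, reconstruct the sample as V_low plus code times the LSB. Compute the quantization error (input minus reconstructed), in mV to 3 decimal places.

0.721 mV

One LSB is 15 V / 4096 = 3.662 mV.
Scaled input = 3062.1969 LSBs, so code = 3062.
Code 3062 maps back to (−7.5) + 3062×0.00366211 V = 3.7133789 V.
V_in − V_rec = 0.000721094 V = 0.721 mV.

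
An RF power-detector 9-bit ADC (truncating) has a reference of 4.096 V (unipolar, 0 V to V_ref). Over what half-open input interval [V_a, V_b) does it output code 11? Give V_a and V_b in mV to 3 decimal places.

LSB = 4.096/2^9 = 8.000 mV.
V_a = V_low + 11·LSB = 0.088 V; V_b = V_low + 12·LSB = 0.096 V.

[88.000 mV, 96.000 mV)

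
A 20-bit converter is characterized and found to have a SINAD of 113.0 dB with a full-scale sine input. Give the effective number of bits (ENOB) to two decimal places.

ENOB = (SINAD − 1.76) / 6.02 = (113.0 − 1.76)/6.02 = 18.478.

18.48 bits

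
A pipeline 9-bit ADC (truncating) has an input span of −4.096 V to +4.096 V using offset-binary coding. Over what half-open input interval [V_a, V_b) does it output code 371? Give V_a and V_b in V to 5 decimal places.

[1.84000 V, 1.85600 V)

LSB = 8.192/2^9 = 16.000 mV.
V_a = V_low + 371·LSB = 1.84 V; V_b = V_low + 372·LSB = 1.856 V.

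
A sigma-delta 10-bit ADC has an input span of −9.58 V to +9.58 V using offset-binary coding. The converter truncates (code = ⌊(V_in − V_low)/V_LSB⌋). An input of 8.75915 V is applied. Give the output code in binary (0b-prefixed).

code 0b1111010100 (decimal 980)

Full-scale span = 19.16 V; LSB = 19.16/2^10 = 18.711 mV.
(8.75915 − (−9.58)) / 0.0187109 = 980.130 LSBs.
⌊·⌋(980.130) = 980.
In binary (0b-prefixed): 0b1111010100.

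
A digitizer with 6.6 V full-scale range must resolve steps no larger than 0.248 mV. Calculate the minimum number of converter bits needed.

Number of steps required ≥ 6.6 V / 0.248 mV = 26612.90.
Need 2^N ≥ 26612.90; 2^14 = 16384, 2^15 = 32768.
Minimum N = 15.

15 bits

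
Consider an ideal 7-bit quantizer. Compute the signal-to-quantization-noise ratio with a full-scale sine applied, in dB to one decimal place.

43.9 dB

SNR ≈ 6.02·N + 1.76 dB = 6.02·7 + 1.76 = 43.90 dB.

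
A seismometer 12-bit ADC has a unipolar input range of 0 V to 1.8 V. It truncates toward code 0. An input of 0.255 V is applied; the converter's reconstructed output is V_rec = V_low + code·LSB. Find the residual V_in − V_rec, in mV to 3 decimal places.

LSB = 1.8/2^12 = 439.45 µV.
(V_in − V_low)/LSB = (0.255 − 0)/0.000439453 = 580.2667 → code 580 (floor).
V_rec = 0 + 580·0.000439453 = 0.25488281 V.
V_in − V_rec = 0.000117187 V = 0.117 mV.

0.117 mV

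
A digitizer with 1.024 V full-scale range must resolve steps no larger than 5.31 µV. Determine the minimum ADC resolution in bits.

18 bits

Number of steps required ≥ 1.024 V / 5.31 µV = 192843.69.
Need 2^N ≥ 192843.69; 2^17 = 131072, 2^18 = 262144.
Minimum N = 18.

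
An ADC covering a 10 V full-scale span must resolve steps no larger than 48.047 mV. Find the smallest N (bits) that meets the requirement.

Number of steps required ≥ 10 V / 48.047 mV = 208.13.
Need 2^N ≥ 208.13; 2^7 = 128, 2^8 = 256.
Minimum N = 8.

8 bits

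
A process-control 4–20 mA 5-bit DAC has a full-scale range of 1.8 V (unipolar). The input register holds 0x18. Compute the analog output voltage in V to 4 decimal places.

LSB = 1.8 V / 2^5 = 56.250 mV.
Code 0x18 = 24 decimal.
V_out = 0 + 24 × 0.05625 V = 1.35 V.

1.3500 V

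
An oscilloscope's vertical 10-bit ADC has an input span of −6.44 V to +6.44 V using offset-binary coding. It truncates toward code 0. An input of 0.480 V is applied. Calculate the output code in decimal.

code 550

Full-scale span = 12.88 V; LSB = 12.88/2^10 = 12.578 mV.
(0.480 − (−6.44)) / 0.0125781 = 550.161 LSBs.
⌊·⌋(550.161) = 550.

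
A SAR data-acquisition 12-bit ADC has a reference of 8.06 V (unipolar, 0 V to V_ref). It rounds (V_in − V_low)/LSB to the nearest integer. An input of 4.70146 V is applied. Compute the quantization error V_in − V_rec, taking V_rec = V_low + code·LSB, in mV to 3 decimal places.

0.449 mV

Step size: 8.06 V ÷ 2^12 = 1.968 mV.
(V_in − V_low)/LSB = (4.70146 − 0)/0.00196777 = 2389.2283 → code 2389 (round).
Code 2389 maps back to 0 + 2389×0.00196777 V = 4.7010107 V.
Difference: 0.000449258 V → 0.449 mV.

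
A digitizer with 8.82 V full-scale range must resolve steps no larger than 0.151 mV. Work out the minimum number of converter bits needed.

16 bits

Number of steps required ≥ 8.82 V / 0.151 mV = 58410.60.
Need 2^N ≥ 58410.60; 2^15 = 32768, 2^16 = 65536.
Minimum N = 16.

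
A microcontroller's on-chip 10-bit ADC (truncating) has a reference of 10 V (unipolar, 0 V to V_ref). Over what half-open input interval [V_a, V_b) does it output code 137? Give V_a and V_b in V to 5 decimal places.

[1.33789 V, 1.34766 V)

LSB = 10/2^10 = 9.766 mV.
V_a = V_low + 137·LSB = 1.33789 V; V_b = V_low + 138·LSB = 1.34766 V.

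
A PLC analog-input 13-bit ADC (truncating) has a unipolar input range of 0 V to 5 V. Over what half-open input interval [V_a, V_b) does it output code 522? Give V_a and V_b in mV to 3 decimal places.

[318.604 mV, 319.214 mV)

LSB = 5/2^13 = 0.610 mV.
V_a = V_low + 522·LSB = 0.318604 V; V_b = V_low + 523·LSB = 0.319214 V.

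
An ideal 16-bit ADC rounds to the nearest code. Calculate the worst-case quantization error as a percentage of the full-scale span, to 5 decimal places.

Rounding → worst-case error = ½ LSB = V_FS/2^17, so 100/131072 = 0.000762939 % of full scale.

0.00076 %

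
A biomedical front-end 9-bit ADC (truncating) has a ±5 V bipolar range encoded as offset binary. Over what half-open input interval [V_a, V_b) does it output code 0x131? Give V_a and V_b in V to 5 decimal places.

LSB = 10/2^9 = 19.531 mV.
Code 0x131 = 305 decimal.
V_a = V_low + 305·LSB = 0.957031 V; V_b = V_low + 306·LSB = 0.976562 V.

[0.95703 V, 0.97656 V)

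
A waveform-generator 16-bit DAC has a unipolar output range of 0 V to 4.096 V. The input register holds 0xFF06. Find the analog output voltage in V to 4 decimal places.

LSB = 4.096 V / 2^16 = 62.50 µV.
Code 0xFF06 = 65286 decimal.
V_out = 0 + 65286 × 6.25e-05 V = 4.08038 V.

4.0804 V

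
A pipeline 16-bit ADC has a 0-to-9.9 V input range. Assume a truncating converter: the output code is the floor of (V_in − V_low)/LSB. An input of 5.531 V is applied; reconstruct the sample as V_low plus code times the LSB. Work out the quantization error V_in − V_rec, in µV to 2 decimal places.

15.50 µV

One LSB is 9.9 V / 65536 = 151.06 µV.
(5.531 − 0)/0.000151062 = 36614.1026; ⌊·⌋ gives code 36614.
Code 36614 maps back to 0 + 36614×0.000151062 V = 5.5309845 V.
Difference: 1.55029e-05 V → 15.50 µV.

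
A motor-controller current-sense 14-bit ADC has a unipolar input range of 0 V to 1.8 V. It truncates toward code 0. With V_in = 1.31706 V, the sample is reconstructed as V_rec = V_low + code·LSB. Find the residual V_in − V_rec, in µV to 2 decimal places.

18.98 µV

One LSB is 1.8 V / 16384 = 109.86 µV.
(V_in − V_low)/LSB = (1.31706 − 0)/0.000109863 = 11988.1728 → code 11988 (floor).
V_rec = 0 + 11988·0.000109863 = 1.317041 V.
V_in − V_rec = 1.89844e-05 V = 18.98 µV.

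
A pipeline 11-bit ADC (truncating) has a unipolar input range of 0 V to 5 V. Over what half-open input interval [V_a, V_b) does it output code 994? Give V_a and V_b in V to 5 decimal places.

[2.42676 V, 2.42920 V)

LSB = 5/2^11 = 2.441 mV.
V_a = V_low + 994·LSB = 2.42676 V; V_b = V_low + 995·LSB = 2.4292 V.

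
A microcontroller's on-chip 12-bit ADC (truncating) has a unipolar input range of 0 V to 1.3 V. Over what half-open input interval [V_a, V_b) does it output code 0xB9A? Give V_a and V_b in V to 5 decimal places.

[0.94263 V, 0.94294 V)

LSB = 1.3/2^12 = 317.38 µV.
Code 0xB9A = 2970 decimal.
V_a = V_low + 2970·LSB = 0.942627 V; V_b = V_low + 2971·LSB = 0.942944 V.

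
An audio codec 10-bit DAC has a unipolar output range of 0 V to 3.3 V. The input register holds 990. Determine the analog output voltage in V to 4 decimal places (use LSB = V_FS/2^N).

3.1904 V

LSB = 3.3 V / 2^10 = 3.223 mV.
V_out = 0 + 990 × 0.00322266 V = 3.19043 V.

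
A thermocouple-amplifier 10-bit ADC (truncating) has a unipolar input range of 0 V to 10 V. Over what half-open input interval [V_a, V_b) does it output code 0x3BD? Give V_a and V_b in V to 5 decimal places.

[9.34570 V, 9.35547 V)

LSB = 10/2^10 = 9.766 mV.
Code 0x3BD = 957 decimal.
V_a = V_low + 957·LSB = 9.3457 V; V_b = V_low + 958·LSB = 9.35547 V.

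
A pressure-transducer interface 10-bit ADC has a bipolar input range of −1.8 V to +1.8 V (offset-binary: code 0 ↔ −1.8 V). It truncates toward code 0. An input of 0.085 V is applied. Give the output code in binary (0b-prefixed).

Full-scale span = 3.6 V; LSB = 3.6/2^10 = 3.516 mV.
Input sits at 536.178 steps above V_low.
Floor → code 536.
In binary (0b-prefixed): 0b1000011000.

code 0b1000011000 (decimal 536)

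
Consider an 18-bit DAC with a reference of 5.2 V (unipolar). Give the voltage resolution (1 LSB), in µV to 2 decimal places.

19.84 µV

Full-scale span = 5.2 V.
LSB = 5.2 / 2^18 = 5.2 / 262144 = 1.98364e-05 V = 19.84 µV.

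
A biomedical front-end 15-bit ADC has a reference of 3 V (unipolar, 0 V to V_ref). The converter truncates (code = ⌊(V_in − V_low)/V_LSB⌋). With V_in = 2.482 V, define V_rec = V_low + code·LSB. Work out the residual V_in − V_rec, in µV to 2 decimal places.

5.37 µV

One LSB is 3 V / 32768 = 91.55 µV.
Scaled input = 27110.0587 LSBs, so code = 27110.
V_rec = 0 + 27110·9.15527e-05 = 2.4819946 V.
V_in − V_rec = 5.37109e-06 V = 5.37 µV.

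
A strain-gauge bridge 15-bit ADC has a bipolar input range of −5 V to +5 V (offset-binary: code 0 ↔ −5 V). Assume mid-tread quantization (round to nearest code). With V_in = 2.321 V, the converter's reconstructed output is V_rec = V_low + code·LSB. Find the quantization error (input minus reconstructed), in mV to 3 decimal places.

One LSB is 10 V / 32768 = 305.18 µV.
(2.321 − (−5))/0.000305176 = 23989.4528; round gives code 23989.
Code 23989 maps back to (−5) + 23989×0.000305176 V = 2.3208618 V.
Difference: 0.000138184 V → 0.138 mV.

0.138 mV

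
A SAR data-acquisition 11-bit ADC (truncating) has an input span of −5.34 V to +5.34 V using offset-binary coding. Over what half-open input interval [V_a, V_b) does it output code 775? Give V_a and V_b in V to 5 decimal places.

LSB = 10.68/2^11 = 5.215 mV.
V_a = V_low + 775·LSB = -1.2985 V; V_b = V_low + 776·LSB = -1.29328 V.

[-1.29850 V, -1.29328 V)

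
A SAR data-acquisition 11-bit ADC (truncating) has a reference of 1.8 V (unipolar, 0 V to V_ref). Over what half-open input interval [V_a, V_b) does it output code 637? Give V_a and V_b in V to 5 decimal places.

LSB = 1.8/2^11 = 0.879 mV.
V_a = V_low + 637·LSB = 0.559863 V; V_b = V_low + 638·LSB = 0.560742 V.

[0.55986 V, 0.56074 V)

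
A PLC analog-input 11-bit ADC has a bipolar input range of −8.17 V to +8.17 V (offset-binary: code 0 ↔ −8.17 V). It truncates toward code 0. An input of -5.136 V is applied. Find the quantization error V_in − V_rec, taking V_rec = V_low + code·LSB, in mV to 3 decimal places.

One LSB is 16.34 V / 2048 = 7.979 mV.
(V_in − V_low)/LSB = (-5.136 − (−8.17))/0.00797852 = 380.2712 → code 380 (floor).
Code 380 maps back to (−8.17) + 380×0.00797852 V = -5.1381641 V.
Error = -5.136 − (−5.1381641) = 0.00216406 V = 2.164 mV.

2.164 mV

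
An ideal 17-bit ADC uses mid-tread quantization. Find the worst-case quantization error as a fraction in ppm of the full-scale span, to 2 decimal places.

3.81 ppm

Rounding → worst-case error = ½ LSB = V_FS/2^18, so 1e+06/262144 = 3.8147 ppm of full scale.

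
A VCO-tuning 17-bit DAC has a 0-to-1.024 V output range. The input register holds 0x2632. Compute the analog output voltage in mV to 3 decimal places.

76.391 mV

LSB = 1.024 V / 2^17 = 7.81 µV.
Code 0x2632 = 9778 decimal.
V_out = 0 + 9778 × 7.8125e-06 V = 0.0763906 V.
= 76.391 mV.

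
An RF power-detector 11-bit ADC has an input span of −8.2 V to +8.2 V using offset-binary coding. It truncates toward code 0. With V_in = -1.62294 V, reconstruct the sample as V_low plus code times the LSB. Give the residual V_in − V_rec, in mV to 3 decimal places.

2.646 mV

LSB = 16.4/2^11 = 8.008 mV.
Scaled input = 821.3304 LSBs, so code = 821.
Code 821 maps back to (−8.2) + 821×0.00800781 V = -1.6255859 V.
Error = -1.62294 − (−1.6255859) = 0.00264594 V = 2.646 mV.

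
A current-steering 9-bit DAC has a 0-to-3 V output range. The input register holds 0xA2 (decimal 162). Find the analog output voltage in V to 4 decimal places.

LSB = 3 V / 2^9 = 5.859 mV.
Code 0xA2 = 162 decimal.
V_out = 0 + 162 × 0.00585938 V = 0.949219 V.

0.9492 V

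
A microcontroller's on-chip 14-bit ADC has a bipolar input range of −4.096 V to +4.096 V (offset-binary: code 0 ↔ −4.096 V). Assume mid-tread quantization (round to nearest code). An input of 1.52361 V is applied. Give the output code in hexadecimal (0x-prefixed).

LSB = 8.192 V / 16384 = 0.500 mV.
(V_in − V_low)/LSB = (1.52361 − (−4.096)) / 0.0005 = 11239.220.
round(11239.220) = 11239.
In hexadecimal (0x-prefixed): 0x2BE7.

code 0x2BE7 (decimal 11239)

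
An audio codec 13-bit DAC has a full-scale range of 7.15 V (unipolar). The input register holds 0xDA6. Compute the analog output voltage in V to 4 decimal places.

3.0496 V

LSB = 7.15 V / 2^13 = 0.873 mV.
Code 0xDA6 = 3494 decimal.
V_out = 0 + 3494 × 0.000872803 V = 3.04957 V.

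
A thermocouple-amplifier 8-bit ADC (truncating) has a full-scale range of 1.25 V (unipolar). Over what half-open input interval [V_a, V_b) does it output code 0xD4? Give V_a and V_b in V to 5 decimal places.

LSB = 1.25/2^8 = 4.883 mV.
Code 0xD4 = 212 decimal.
V_a = V_low + 212·LSB = 1.03516 V; V_b = V_low + 213·LSB = 1.04004 V.

[1.03516 V, 1.04004 V)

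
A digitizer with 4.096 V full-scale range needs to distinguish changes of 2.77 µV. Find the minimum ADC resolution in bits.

Number of steps required ≥ 4.096 V / 2.77 µV = 1478700.36.
Need 2^N ≥ 1478700.36; 2^20 = 1048576, 2^21 = 2097152.
Minimum N = 21.

21 bits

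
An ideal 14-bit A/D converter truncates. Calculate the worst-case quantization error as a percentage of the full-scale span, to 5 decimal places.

Truncating → worst-case error = 1 LSB = V_FS/2^14, so 100/16384 = 0.00610352 % of full scale.

0.00610 %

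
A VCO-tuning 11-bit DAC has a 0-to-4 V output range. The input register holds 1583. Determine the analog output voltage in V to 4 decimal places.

3.0918 V

LSB = 4 V / 2^11 = 1.953 mV.
V_out = 0 + 1583 × 0.00195312 V = 3.0918 V.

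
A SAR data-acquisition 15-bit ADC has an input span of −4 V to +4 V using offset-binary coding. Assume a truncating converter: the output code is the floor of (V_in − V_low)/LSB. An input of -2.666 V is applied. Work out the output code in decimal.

With 32768 levels over 8 V, one step is 244.14 µV.
(-2.666 − (−4)) / 0.000244141 = 5464.064 LSBs.
So the output code is 5464.

code 5464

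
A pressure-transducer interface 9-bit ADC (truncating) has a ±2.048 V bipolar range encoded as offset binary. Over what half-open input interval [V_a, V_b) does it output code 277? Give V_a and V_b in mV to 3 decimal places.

[168.000 mV, 176.000 mV)

LSB = 4.096/2^9 = 8.000 mV.
V_a = V_low + 277·LSB = 0.168 V; V_b = V_low + 278·LSB = 0.176 V.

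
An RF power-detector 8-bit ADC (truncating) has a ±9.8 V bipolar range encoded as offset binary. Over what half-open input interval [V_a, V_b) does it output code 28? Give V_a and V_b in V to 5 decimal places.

[-7.65625 V, -7.57969 V)

LSB = 19.6/2^8 = 76.562 mV.
V_a = V_low + 28·LSB = -7.65625 V; V_b = V_low + 29·LSB = -7.57969 V.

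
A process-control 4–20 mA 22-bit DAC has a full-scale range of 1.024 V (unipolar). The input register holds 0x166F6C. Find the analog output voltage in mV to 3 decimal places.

358.964 mV

LSB = 1.024 V / 2^22 = 0.24 µV.
Code 0x166F6C = 1470316 decimal.
V_out = 0 + 1470316 × 2.44141e-07 V = 0.358964 V.
= 358.964 mV.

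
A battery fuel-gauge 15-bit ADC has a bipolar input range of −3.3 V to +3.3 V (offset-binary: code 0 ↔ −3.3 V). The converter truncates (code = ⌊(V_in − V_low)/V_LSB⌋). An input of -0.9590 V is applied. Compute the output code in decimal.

LSB = 6.6 V / 32768 = 201.42 µV.
Input sits at 11622.710 steps above V_low.
⌊·⌋(11622.710) = 11622.

code 11622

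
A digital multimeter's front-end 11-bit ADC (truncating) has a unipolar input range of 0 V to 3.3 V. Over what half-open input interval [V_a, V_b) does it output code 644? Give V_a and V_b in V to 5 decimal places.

LSB = 3.3/2^11 = 1.611 mV.
V_a = V_low + 644·LSB = 1.0377 V; V_b = V_low + 645·LSB = 1.03931 V.

[1.03770 V, 1.03931 V)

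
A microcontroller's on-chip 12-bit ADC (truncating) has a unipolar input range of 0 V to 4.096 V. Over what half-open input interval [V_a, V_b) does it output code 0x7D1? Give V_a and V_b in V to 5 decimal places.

LSB = 4.096/2^12 = 1.000 mV.
Code 0x7D1 = 2001 decimal.
V_a = V_low + 2001·LSB = 2.001 V; V_b = V_low + 2002·LSB = 2.002 V.

[2.00100 V, 2.00200 V)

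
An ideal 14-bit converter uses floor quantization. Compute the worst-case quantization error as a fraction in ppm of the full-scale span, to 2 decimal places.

Truncating → worst-case error = 1 LSB = V_FS/2^14, so 1e+06/16384 = 61.0352 ppm of full scale.

61.04 ppm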